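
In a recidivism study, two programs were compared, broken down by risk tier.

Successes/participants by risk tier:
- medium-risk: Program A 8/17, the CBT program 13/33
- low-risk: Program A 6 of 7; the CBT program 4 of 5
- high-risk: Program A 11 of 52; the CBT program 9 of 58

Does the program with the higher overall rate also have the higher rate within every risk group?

Yes

Medium-risk: Program A 8/17 = 47.1%, the CBT program 13/33 = 39.4% → Program A
Low-risk: Program A 6/7 = 85.7%, the CBT program 4/5 = 80.0% → Program A
High-risk: Program A 11/52 = 21.2%, the CBT program 9/58 = 15.5% → Program A
Overall: Program A 25/76 = 32.9%, the CBT program 26/96 = 27.1% → Program A
Program A wins overall and in every risk group — no reversal.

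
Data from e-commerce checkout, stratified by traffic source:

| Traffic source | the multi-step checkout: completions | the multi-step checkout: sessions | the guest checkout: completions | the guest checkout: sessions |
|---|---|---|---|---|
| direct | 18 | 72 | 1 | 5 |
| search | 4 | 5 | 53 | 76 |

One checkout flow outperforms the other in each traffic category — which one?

the multi-step checkout

Direct: the multi-step checkout 18/72 = 25.0%, the guest checkout 1/5 = 20.0% → the multi-step checkout
Search: the multi-step checkout 4/5 = 80.0%, the guest checkout 53/76 = 69.7% → the multi-step checkout
The multi-step checkout has the higher rate in both groups.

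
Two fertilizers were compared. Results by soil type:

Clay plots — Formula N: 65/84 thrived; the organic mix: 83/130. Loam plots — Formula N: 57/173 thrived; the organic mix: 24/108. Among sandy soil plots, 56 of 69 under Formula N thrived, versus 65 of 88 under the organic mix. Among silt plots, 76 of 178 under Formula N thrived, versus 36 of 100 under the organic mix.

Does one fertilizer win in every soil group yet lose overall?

No

Clay: Formula N 65/84 = 77.4%, the organic mix 83/130 = 63.8% → Formula N
Loam: Formula N 57/173 = 32.9%, the organic mix 24/108 = 22.2% → Formula N
Sandy soil: Formula N 56/69 = 81.2%, the organic mix 65/88 = 73.9% → Formula N
Silt: Formula N 76/178 = 42.7%, the organic mix 36/100 = 36.0% → Formula N
Overall: Formula N 254/504 = 50.4%, the organic mix 208/426 = 48.8% → Formula N
Formula N wins overall and in every soil group — no reversal.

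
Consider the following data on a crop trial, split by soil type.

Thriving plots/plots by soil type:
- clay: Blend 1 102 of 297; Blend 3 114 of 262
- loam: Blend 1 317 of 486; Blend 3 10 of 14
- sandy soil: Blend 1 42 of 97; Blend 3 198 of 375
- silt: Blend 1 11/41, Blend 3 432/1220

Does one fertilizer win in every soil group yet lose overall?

Yes

Clay: Blend 1 102/297 = 34.3%, Blend 3 114/262 = 43.5% → Blend 3
Loam: Blend 1 317/486 = 65.2%, Blend 3 10/14 = 71.4% → Blend 3
Sandy soil: Blend 1 42/97 = 43.3%, Blend 3 198/375 = 52.8% → Blend 3
Silt: Blend 1 11/41 = 26.8%, Blend 3 432/1220 = 35.4% → Blend 3
Overall: Blend 1 472/921 = 51.2%, Blend 3 754/1871 = 40.3% → Blend 1
Blend 3 wins each soil group but Blend 1 wins overall — the comparison reverses. Blend 3's plots skew toward silt, which has a lower base rate.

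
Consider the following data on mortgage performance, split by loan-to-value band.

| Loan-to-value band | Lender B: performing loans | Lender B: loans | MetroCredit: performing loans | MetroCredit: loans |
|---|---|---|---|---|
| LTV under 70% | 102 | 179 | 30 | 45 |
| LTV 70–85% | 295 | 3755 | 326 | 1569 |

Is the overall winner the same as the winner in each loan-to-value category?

Yes

LTV under 70%: Lender B 102/179 = 57.0%, MetroCredit 30/45 = 66.7% → MetroCredit
LTV 70–85%: Lender B 295/3755 = 7.9%, MetroCredit 326/1569 = 20.8% → MetroCredit
Overall: Lender B 397/3934 = 10.1%, MetroCredit 356/1614 = 22.1% → MetroCredit
MetroCredit wins overall and in every loan-to-value group — no reversal.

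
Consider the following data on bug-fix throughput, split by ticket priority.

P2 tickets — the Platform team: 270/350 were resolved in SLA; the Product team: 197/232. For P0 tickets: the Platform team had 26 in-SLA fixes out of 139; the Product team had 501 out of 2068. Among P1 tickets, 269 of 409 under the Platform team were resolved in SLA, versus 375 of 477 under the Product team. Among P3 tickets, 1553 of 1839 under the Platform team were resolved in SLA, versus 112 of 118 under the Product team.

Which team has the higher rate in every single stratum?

the Product team

P2: the Platform team 270/350 = 77.1%, the Product team 197/232 = 84.9% → the Product team
P0: the Platform team 26/139 = 18.7%, the Product team 501/2068 = 24.2% → the Product team
P1: the Platform team 269/409 = 65.8%, the Product team 375/477 = 78.6% → the Product team
P3: the Platform team 1553/1839 = 84.4%, the Product team 112/118 = 94.9% → the Product team
The Product team has the higher rate in all 4 groups.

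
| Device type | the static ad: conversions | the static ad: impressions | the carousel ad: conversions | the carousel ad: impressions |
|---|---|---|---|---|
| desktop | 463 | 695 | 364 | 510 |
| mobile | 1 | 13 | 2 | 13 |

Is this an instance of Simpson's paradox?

Desktop: the static ad 463/695 = 66.6%, the carousel ad 364/510 = 71.4% → the carousel ad
Mobile: the static ad 1/13 = 7.7%, the carousel ad 2/13 = 15.4% → the carousel ad
Overall: the static ad 464/708 = 65.5%, the carousel ad 366/523 = 70.0% → the carousel ad
The carousel ad wins overall and in every device group — no reversal.

No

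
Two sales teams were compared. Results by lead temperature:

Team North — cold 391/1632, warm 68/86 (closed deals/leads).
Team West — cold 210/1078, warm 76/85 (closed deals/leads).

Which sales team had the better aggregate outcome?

Cold: Team North 391/1632 = 24.0%, Team West 210/1078 = 19.5% → Team North
Warm: Team North 68/86 = 79.1%, Team West 76/85 = 89.4% → Team West
Overall: Team North 459/1718 = 26.7%, Team West 286/1163 = 24.6% → Team North
(Neither sweeps every lead group, but Team North has the higher pooled rate.)

Team North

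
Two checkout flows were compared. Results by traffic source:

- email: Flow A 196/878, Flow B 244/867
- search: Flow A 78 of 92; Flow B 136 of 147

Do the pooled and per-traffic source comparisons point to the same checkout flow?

Yes

Email: Flow A 196/878 = 22.3%, Flow B 244/867 = 28.1% → Flow B
Search: Flow A 78/92 = 84.8%, Flow B 136/147 = 92.5% → Flow B
Overall: Flow A 274/970 = 28.2%, Flow B 380/1014 = 37.5% → Flow B
Flow B wins overall and in every traffic group — no reversal.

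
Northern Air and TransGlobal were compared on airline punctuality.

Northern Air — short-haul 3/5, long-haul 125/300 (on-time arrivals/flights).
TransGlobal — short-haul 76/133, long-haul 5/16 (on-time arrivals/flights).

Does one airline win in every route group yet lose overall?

Yes

Short-haul: Northern Air 3/5 = 60.0%, TransGlobal 76/133 = 57.1% → Northern Air
Long-haul: Northern Air 125/300 = 41.7%, TransGlobal 5/16 = 31.2% → Northern Air
Overall: Northern Air 128/305 = 42.0%, TransGlobal 81/149 = 54.4% → TransGlobal
Northern Air wins each route group but TransGlobal wins overall — the comparison reverses. Northern Air's flights skew toward long-haul, which has a lower base rate.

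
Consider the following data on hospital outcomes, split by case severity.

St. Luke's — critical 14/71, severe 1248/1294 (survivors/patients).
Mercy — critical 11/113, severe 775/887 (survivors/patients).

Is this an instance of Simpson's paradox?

Critical: St. Luke's 14/71 = 19.7%, Mercy 11/113 = 9.7% → St. Luke's
Severe: St. Luke's 1248/1294 = 96.4%, Mercy 775/887 = 87.4% → St. Luke's
Overall: St. Luke's 1262/1365 = 92.5%, Mercy 786/1000 = 78.6% → St. Luke's
St. Luke's wins overall and in every case group — no reversal.

No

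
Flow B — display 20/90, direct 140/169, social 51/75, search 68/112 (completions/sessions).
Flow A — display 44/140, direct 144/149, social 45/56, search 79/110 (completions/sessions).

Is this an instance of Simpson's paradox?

Display: Flow B 20/90 = 22.2%, Flow A 44/140 = 31.4% → Flow A
Direct: Flow B 140/169 = 82.8%, Flow A 144/149 = 96.6% → Flow A
Social: Flow B 51/75 = 68.0%, Flow A 45/56 = 80.4% → Flow A
Search: Flow B 68/112 = 60.7%, Flow A 79/110 = 71.8% → Flow A
Overall: Flow B 279/446 = 62.6%, Flow A 312/455 = 68.6% → Flow A
Flow A wins overall and in every traffic group — no reversal.

No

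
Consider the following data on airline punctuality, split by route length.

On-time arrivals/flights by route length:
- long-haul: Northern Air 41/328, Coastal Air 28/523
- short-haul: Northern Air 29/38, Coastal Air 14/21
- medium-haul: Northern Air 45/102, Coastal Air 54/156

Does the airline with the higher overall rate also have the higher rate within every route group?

Long-haul: Northern Air 41/328 = 12.5%, Coastal Air 28/523 = 5.4% → Northern Air
Short-haul: Northern Air 29/38 = 76.3%, Coastal Air 14/21 = 66.7% → Northern Air
Medium-haul: Northern Air 45/102 = 44.1%, Coastal Air 54/156 = 34.6% → Northern Air
Overall: Northern Air 115/468 = 24.6%, Coastal Air 96/700 = 13.7% → Northern Air
Northern Air wins overall and in every route group — no reversal.

Yes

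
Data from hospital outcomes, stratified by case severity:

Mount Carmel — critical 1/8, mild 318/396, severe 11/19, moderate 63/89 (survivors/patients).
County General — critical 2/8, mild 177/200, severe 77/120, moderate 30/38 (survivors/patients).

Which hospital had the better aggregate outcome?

County General

Critical: Mount Carmel 1/8 = 12.5%, County General 2/8 = 25.0% → County General
Mild: Mount Carmel 318/396 = 80.3%, County General 177/200 = 88.5% → County General
Severe: Mount Carmel 11/19 = 57.9%, County General 77/120 = 64.2% → County General
Moderate: Mount Carmel 63/89 = 70.8%, County General 30/38 = 78.9% → County General
Overall: Mount Carmel 393/512 = 76.8%, County General 286/366 = 78.1% → County General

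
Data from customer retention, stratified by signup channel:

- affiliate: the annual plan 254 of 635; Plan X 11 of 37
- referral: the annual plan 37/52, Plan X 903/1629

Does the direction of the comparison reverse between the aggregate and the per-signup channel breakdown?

Affiliate: the annual plan 254/635 = 40.0%, Plan X 11/37 = 29.7% → the annual plan
Referral: the annual plan 37/52 = 71.2%, Plan X 903/1629 = 55.4% → the annual plan
Overall: the annual plan 291/687 = 42.4%, Plan X 914/1666 = 54.9% → Plan X
The annual plan wins each signup group but Plan X wins overall — the comparison reverses. The annual plan's customers skew toward affiliate, which has a lower base rate.

Yes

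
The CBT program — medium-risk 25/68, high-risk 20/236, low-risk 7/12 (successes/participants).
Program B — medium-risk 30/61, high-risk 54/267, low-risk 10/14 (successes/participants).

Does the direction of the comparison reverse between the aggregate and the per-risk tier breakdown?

Medium-risk: the CBT program 25/68 = 36.8%, Program B 30/61 = 49.2% → Program B
High-risk: the CBT program 20/236 = 8.5%, Program B 54/267 = 20.2% → Program B
Low-risk: the CBT program 7/12 = 58.3%, Program B 10/14 = 71.4% → Program B
Overall: the CBT program 52/316 = 16.5%, Program B 94/342 = 27.5% → Program B
Program B wins overall and in every risk group — no reversal.

No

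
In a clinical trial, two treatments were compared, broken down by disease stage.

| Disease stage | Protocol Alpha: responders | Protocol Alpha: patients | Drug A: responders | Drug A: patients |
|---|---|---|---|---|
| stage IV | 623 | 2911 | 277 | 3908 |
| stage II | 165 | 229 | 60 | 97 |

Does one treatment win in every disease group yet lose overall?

Stage IV: Protocol Alpha 623/2911 = 21.4%, Drug A 277/3908 = 7.1% → Protocol Alpha
Stage II: Protocol Alpha 165/229 = 72.1%, Drug A 60/97 = 61.9% → Protocol Alpha
Overall: Protocol Alpha 788/3140 = 25.1%, Drug A 337/4005 = 8.4% → Protocol Alpha
Protocol Alpha wins overall and in every disease group — no reversal.

No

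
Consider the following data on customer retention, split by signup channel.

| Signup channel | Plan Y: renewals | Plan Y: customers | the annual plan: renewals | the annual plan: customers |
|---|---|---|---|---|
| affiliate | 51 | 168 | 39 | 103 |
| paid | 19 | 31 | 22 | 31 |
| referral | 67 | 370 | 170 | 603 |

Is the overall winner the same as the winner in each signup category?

Affiliate: Plan Y 51/168 = 30.4%, the annual plan 39/103 = 37.9% → the annual plan
Paid: Plan Y 19/31 = 61.3%, the annual plan 22/31 = 71.0% → the annual plan
Referral: Plan Y 67/370 = 18.1%, the annual plan 170/603 = 28.2% → the annual plan
Overall: Plan Y 137/569 = 24.1%, the annual plan 231/737 = 31.3% → the annual plan
The annual plan wins overall and in every signup group — no reversal.

Yes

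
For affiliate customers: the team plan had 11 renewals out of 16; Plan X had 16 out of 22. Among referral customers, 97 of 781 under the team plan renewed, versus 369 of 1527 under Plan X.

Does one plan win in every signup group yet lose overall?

Affiliate: the team plan 11/16 = 68.8%, Plan X 16/22 = 72.7% → Plan X
Referral: the team plan 97/781 = 12.4%, Plan X 369/1527 = 24.2% → Plan X
Overall: the team plan 108/797 = 13.6%, Plan X 385/1549 = 24.9% → Plan X
Plan X wins overall and in every signup group — no reversal.

No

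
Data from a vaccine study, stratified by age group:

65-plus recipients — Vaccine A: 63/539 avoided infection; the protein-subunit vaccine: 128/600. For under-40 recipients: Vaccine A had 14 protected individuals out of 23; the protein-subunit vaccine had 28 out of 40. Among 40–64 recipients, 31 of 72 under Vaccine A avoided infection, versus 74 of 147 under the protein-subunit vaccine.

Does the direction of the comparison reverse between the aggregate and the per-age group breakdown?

No

65-plus: Vaccine A 63/539 = 11.7%, the protein-subunit vaccine 128/600 = 21.3% → the protein-subunit vaccine
Under-40: Vaccine A 14/23 = 60.9%, the protein-subunit vaccine 28/40 = 70.0% → the protein-subunit vaccine
40–64: Vaccine A 31/72 = 43.1%, the protein-subunit vaccine 74/147 = 50.3% → the protein-subunit vaccine
Overall: Vaccine A 108/634 = 17.0%, the protein-subunit vaccine 230/787 = 29.2% → the protein-subunit vaccine
The protein-subunit vaccine wins overall and in every age group — no reversal.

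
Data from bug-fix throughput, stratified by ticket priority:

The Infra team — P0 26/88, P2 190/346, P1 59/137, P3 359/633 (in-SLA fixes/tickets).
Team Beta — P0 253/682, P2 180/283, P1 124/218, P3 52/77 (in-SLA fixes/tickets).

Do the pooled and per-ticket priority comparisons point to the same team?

P0: the Infra team 26/88 = 29.5%, Team Beta 253/682 = 37.1% → Team Beta
P2: the Infra team 190/346 = 54.9%, Team Beta 180/283 = 63.6% → Team Beta
P1: the Infra team 59/137 = 43.1%, Team Beta 124/218 = 56.9% → Team Beta
P3: the Infra team 359/633 = 56.7%, Team Beta 52/77 = 67.5% → Team Beta
Overall: the Infra team 634/1204 = 52.7%, Team Beta 609/1260 = 48.3% → the Infra team
Team Beta wins each ticket group but the Infra team wins overall — the comparison reverses. Team Beta's tickets skew toward P0, which has a lower base rate.

No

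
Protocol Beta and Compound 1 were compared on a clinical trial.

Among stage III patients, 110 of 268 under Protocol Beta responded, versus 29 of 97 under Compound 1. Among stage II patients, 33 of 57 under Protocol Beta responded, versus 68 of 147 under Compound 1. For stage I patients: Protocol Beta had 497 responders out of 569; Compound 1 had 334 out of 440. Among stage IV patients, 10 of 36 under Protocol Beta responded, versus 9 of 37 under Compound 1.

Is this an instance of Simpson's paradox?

No

Stage III: Protocol Beta 110/268 = 41.0%, Compound 1 29/97 = 29.9% → Protocol Beta
Stage II: Protocol Beta 33/57 = 57.9%, Compound 1 68/147 = 46.3% → Protocol Beta
Stage I: Protocol Beta 497/569 = 87.3%, Compound 1 334/440 = 75.9% → Protocol Beta
Stage IV: Protocol Beta 10/36 = 27.8%, Compound 1 9/37 = 24.3% → Protocol Beta
Overall: Protocol Beta 650/930 = 69.9%, Compound 1 440/721 = 61.0% → Protocol Beta
Protocol Beta wins overall and in every disease group — no reversal.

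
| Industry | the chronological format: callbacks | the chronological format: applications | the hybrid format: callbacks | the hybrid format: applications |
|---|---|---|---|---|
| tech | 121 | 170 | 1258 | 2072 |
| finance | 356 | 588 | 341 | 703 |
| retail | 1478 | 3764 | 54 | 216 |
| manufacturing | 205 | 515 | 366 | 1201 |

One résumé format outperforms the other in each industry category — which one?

the chronological format

Tech: the chronological format 121/170 = 71.2%, the hybrid format 1258/2072 = 60.7% → the chronological format
Finance: the chronological format 356/588 = 60.5%, the hybrid format 341/703 = 48.5% → the chronological format
Retail: the chronological format 1478/3764 = 39.3%, the hybrid format 54/216 = 25.0% → the chronological format
Manufacturing: the chronological format 205/515 = 39.8%, the hybrid format 366/1201 = 30.5% → the chronological format
The chronological format has the higher rate in all 4 groups.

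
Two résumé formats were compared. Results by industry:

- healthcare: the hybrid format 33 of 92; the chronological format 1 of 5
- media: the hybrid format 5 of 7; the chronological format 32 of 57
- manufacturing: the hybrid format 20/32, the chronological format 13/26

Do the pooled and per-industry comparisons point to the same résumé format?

No

Healthcare: the hybrid format 33/92 = 35.9%, the chronological format 1/5 = 20.0% → the hybrid format
Media: the hybrid format 5/7 = 71.4%, the chronological format 32/57 = 56.1% → the hybrid format
Manufacturing: the hybrid format 20/32 = 62.5%, the chronological format 13/26 = 50.0% → the hybrid format
Overall: the hybrid format 58/131 = 44.3%, the chronological format 46/88 = 52.3% → the chronological format
The hybrid format wins each industry group but the chronological format wins overall — the comparison reverses. The hybrid format's applications skew toward healthcare, which has a lower base rate.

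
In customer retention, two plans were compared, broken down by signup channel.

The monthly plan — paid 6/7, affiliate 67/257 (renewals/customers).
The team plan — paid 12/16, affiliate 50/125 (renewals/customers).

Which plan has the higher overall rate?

Paid: the monthly plan 6/7 = 85.7%, the team plan 12/16 = 75.0% → the monthly plan
Affiliate: the monthly plan 67/257 = 26.1%, the team plan 50/125 = 40.0% → the team plan
Overall: the monthly plan 73/264 = 27.7%, the team plan 62/141 = 44.0% → the team plan
(Neither sweeps every signup group, but the team plan has the higher pooled rate.)

the team plan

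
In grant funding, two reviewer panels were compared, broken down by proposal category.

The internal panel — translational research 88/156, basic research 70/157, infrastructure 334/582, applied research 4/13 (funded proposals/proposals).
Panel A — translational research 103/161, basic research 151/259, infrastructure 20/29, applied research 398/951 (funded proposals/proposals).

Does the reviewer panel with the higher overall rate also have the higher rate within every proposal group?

Translational research: the internal panel 88/156 = 56.4%, Panel A 103/161 = 64.0% → Panel A
Basic research: the internal panel 70/157 = 44.6%, Panel A 151/259 = 58.3% → Panel A
Infrastructure: the internal panel 334/582 = 57.4%, Panel A 20/29 = 69.0% → Panel A
Applied research: the internal panel 4/13 = 30.8%, Panel A 398/951 = 41.9% → Panel A
Overall: the internal panel 496/908 = 54.6%, Panel A 672/1400 = 48.0% → the internal panel
Panel A wins each proposal group but the internal panel wins overall — the comparison reverses. Panel A's proposals skew toward applied research, which has a lower base rate.

No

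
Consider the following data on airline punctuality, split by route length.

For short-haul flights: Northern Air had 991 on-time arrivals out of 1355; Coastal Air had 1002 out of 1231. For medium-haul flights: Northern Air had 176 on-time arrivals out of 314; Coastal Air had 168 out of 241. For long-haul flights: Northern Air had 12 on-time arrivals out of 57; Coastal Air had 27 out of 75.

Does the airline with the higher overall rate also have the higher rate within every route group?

Yes

Short-haul: Northern Air 991/1355 = 73.1%, Coastal Air 1002/1231 = 81.4% → Coastal Air
Medium-haul: Northern Air 176/314 = 56.1%, Coastal Air 168/241 = 69.7% → Coastal Air
Long-haul: Northern Air 12/57 = 21.1%, Coastal Air 27/75 = 36.0% → Coastal Air
Overall: Northern Air 1179/1726 = 68.3%, Coastal Air 1197/1547 = 77.4% → Coastal Air
Coastal Air wins overall and in every route group — no reversal.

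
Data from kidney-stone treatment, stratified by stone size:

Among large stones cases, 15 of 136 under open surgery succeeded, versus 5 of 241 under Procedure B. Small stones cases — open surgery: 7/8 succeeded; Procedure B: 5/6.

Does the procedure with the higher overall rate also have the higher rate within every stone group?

Large stones: open surgery 15/136 = 11.0%, Procedure B 5/241 = 2.1% → open surgery
Small stones: open surgery 7/8 = 87.5%, Procedure B 5/6 = 83.3% → open surgery
Overall: open surgery 22/144 = 15.3%, Procedure B 10/247 = 4.0% → open surgery
Open surgery wins overall and in every stone group — no reversal.

Yes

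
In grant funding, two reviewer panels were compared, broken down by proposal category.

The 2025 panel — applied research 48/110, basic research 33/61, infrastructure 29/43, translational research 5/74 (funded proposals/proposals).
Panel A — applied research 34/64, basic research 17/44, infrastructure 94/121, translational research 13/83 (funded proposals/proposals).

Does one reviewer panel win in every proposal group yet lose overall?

Applied research: the 2025 panel 48/110 = 43.6%, Panel A 34/64 = 53.1% → Panel A
Basic research: the 2025 panel 33/61 = 54.1%, Panel A 17/44 = 38.6% → the 2025 panel
Infrastructure: the 2025 panel 29/43 = 67.4%, Panel A 94/121 = 77.7% → Panel A
Translational research: the 2025 panel 5/74 = 6.8%, Panel A 13/83 = 15.7% → Panel A
Overall: the 2025 panel 115/288 = 39.9%, Panel A 158/312 = 50.6% → Panel A
Neither sweeps: the 2025 panel wins 1 of 4 groups, Panel A wins 3. Panel A wins overall but not every group — no Simpson reversal.

No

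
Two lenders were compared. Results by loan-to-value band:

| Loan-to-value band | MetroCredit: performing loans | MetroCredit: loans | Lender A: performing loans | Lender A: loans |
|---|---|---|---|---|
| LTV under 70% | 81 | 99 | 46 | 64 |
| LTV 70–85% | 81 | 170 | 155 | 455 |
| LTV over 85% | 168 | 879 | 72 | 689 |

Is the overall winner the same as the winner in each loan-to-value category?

Yes

LTV under 70%: MetroCredit 81/99 = 81.8%, Lender A 46/64 = 71.9% → MetroCredit
LTV 70–85%: MetroCredit 81/170 = 47.6%, Lender A 155/455 = 34.1% → MetroCredit
LTV over 85%: MetroCredit 168/879 = 19.1%, Lender A 72/689 = 10.4% → MetroCredit
Overall: MetroCredit 330/1148 = 28.7%, Lender A 273/1208 = 22.6% → MetroCredit
MetroCredit wins overall and in every loan-to-value group — no reversal.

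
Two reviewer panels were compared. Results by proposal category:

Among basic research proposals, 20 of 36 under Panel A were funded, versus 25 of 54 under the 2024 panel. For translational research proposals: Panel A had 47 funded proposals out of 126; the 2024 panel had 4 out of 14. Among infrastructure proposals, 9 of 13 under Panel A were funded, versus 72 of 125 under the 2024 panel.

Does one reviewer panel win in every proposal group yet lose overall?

Basic research: Panel A 20/36 = 55.6%, the 2024 panel 25/54 = 46.3% → Panel A
Translational research: Panel A 47/126 = 37.3%, the 2024 panel 4/14 = 28.6% → Panel A
Infrastructure: Panel A 9/13 = 69.2%, the 2024 panel 72/125 = 57.6% → Panel A
Overall: Panel A 76/175 = 43.4%, the 2024 panel 101/193 = 52.3% → the 2024 panel
Panel A wins each proposal group but the 2024 panel wins overall — the comparison reverses. Panel A's proposals skew toward translational research, which has a lower base rate.

Yes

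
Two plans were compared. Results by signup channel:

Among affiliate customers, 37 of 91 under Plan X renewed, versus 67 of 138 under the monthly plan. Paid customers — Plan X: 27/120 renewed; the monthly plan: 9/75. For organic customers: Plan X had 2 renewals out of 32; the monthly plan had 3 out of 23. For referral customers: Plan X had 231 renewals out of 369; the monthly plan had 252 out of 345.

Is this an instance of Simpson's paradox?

No

Affiliate: Plan X 37/91 = 40.7%, the monthly plan 67/138 = 48.6% → the monthly plan
Paid: Plan X 27/120 = 22.5%, the monthly plan 9/75 = 12.0% → Plan X
Organic: Plan X 2/32 = 6.2%, the monthly plan 3/23 = 13.0% → the monthly plan
Referral: Plan X 231/369 = 62.6%, the monthly plan 252/345 = 73.0% → the monthly plan
Overall: Plan X 297/612 = 48.5%, the monthly plan 331/581 = 57.0% → the monthly plan
Neither sweeps: Plan X wins 1 of 4 groups, the monthly plan wins 3. The monthly plan wins overall but not every group — no Simpson reversal.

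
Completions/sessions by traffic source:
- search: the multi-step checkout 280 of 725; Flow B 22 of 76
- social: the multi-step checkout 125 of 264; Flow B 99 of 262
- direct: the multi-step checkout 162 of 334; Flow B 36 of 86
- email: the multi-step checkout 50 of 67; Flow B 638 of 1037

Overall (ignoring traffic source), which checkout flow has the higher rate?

Flow B

Search: the multi-step checkout 280/725 = 38.6%, Flow B 22/76 = 28.9% → the multi-step checkout
Social: the multi-step checkout 125/264 = 47.3%, Flow B 99/262 = 37.8% → the multi-step checkout
Direct: the multi-step checkout 162/334 = 48.5%, Flow B 36/86 = 41.9% → the multi-step checkout
Email: the multi-step checkout 50/67 = 74.6%, Flow B 638/1037 = 61.5% → the multi-step checkout
Overall: the multi-step checkout 617/1390 = 44.4%, Flow B 795/1461 = 54.4% → Flow B
(The multi-step checkout wins every traffic group but Flow B wins overall — the multi-step checkout's sessions skew toward the low-rate search group.)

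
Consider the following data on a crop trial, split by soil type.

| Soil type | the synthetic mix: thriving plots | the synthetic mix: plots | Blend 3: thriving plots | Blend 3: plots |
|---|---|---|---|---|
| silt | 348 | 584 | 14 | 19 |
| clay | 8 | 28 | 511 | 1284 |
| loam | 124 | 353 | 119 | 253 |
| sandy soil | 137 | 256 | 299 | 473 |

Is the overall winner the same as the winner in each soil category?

No

Silt: the synthetic mix 348/584 = 59.6%, Blend 3 14/19 = 73.7% → Blend 3
Clay: the synthetic mix 8/28 = 28.6%, Blend 3 511/1284 = 39.8% → Blend 3
Loam: the synthetic mix 124/353 = 35.1%, Blend 3 119/253 = 47.0% → Blend 3
Sandy soil: the synthetic mix 137/256 = 53.5%, Blend 3 299/473 = 63.2% → Blend 3
Overall: the synthetic mix 617/1221 = 50.5%, Blend 3 943/2029 = 46.5% → the synthetic mix
Blend 3 wins each soil group but the synthetic mix wins overall — the comparison reverses. Blend 3's plots skew toward clay, which has a lower base rate.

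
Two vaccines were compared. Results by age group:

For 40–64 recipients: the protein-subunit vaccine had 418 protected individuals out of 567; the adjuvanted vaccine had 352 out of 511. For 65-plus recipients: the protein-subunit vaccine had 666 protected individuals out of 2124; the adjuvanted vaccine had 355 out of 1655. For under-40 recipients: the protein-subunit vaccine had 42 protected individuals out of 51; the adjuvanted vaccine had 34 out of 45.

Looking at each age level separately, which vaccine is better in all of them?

40–64: the protein-subunit vaccine 418/567 = 73.7%, the adjuvanted vaccine 352/511 = 68.9% → the protein-subunit vaccine
65-plus: the protein-subunit vaccine 666/2124 = 31.4%, the adjuvanted vaccine 355/1655 = 21.5% → the protein-subunit vaccine
Under-40: the protein-subunit vaccine 42/51 = 82.4%, the adjuvanted vaccine 34/45 = 75.6% → the protein-subunit vaccine
The protein-subunit vaccine has the higher rate in all 3 groups.

the protein-subunit vaccine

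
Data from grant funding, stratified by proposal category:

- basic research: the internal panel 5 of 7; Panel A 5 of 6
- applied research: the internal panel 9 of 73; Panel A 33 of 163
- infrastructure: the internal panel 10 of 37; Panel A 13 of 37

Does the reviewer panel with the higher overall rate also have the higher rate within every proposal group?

Yes

Basic research: the internal panel 5/7 = 71.4%, Panel A 5/6 = 83.3% → Panel A
Applied research: the internal panel 9/73 = 12.3%, Panel A 33/163 = 20.2% → Panel A
Infrastructure: the internal panel 10/37 = 27.0%, Panel A 13/37 = 35.1% → Panel A
Overall: the internal panel 24/117 = 20.5%, Panel A 51/206 = 24.8% → Panel A
Panel A wins overall and in every proposal group — no reversal.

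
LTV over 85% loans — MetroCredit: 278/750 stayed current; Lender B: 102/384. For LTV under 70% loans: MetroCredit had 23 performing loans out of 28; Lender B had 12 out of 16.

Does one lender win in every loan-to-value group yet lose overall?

LTV over 85%: MetroCredit 278/750 = 37.1%, Lender B 102/384 = 26.6% → MetroCredit
LTV under 70%: MetroCredit 23/28 = 82.1%, Lender B 12/16 = 75.0% → MetroCredit
Overall: MetroCredit 301/778 = 38.7%, Lender B 114/400 = 28.5% → MetroCredit
MetroCredit wins overall and in every loan-to-value group — no reversal.

No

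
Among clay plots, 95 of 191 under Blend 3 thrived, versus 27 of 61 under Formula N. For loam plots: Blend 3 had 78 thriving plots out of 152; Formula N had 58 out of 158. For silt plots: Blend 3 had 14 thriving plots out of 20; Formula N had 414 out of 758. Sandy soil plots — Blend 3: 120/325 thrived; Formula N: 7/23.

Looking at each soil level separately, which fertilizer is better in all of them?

Clay: Blend 3 95/191 = 49.7%, Formula N 27/61 = 44.3% → Blend 3
Loam: Blend 3 78/152 = 51.3%, Formula N 58/158 = 36.7% → Blend 3
Silt: Blend 3 14/20 = 70.0%, Formula N 414/758 = 54.6% → Blend 3
Sandy soil: Blend 3 120/325 = 36.9%, Formula N 7/23 = 30.4% → Blend 3
Blend 3 has the higher rate in all 4 groups.

Blend 3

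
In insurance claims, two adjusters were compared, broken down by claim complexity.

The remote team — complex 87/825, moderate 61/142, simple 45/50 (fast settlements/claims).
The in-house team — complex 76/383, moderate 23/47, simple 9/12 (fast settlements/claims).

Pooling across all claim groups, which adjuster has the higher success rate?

Complex: the remote team 87/825 = 10.5%, the in-house team 76/383 = 19.8% → the in-house team
Moderate: the remote team 61/142 = 43.0%, the in-house team 23/47 = 48.9% → the in-house team
Simple: the remote team 45/50 = 90.0%, the in-house team 9/12 = 75.0% → the remote team
Overall: the remote team 193/1017 = 19.0%, the in-house team 108/442 = 24.4% → the in-house team
(Neither sweeps every claim group, but the in-house team has the higher pooled rate.)

the in-house team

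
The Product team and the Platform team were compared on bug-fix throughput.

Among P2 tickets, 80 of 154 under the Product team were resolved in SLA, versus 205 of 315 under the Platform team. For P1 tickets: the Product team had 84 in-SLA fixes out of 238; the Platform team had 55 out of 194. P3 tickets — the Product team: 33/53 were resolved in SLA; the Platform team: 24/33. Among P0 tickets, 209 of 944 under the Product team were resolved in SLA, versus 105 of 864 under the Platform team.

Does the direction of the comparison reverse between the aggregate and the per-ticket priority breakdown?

No

P2: the Product team 80/154 = 51.9%, the Platform team 205/315 = 65.1% → the Platform team
P1: the Product team 84/238 = 35.3%, the Platform team 55/194 = 28.4% → the Product team
P3: the Product team 33/53 = 62.3%, the Platform team 24/33 = 72.7% → the Platform team
P0: the Product team 209/944 = 22.1%, the Platform team 105/864 = 12.2% → the Product team
Overall: the Product team 406/1389 = 29.2%, the Platform team 389/1406 = 27.7% → the Product team
Neither sweeps: the Product team wins 2 of 4 groups, the Platform team wins 2. The Product team wins overall but not every group — no Simpson reversal.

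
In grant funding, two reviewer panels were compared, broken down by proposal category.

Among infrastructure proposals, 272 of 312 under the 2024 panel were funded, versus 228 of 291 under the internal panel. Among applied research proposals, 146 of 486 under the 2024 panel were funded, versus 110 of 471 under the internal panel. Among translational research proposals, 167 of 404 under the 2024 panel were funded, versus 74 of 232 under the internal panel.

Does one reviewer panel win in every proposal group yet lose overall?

No

Infrastructure: the 2024 panel 272/312 = 87.2%, the internal panel 228/291 = 78.4% → the 2024 panel
Applied research: the 2024 panel 146/486 = 30.0%, the internal panel 110/471 = 23.4% → the 2024 panel
Translational research: the 2024 panel 167/404 = 41.3%, the internal panel 74/232 = 31.9% → the 2024 panel
Overall: the 2024 panel 585/1202 = 48.7%, the internal panel 412/994 = 41.4% → the 2024 panel
The 2024 panel wins overall and in every proposal group — no reversal.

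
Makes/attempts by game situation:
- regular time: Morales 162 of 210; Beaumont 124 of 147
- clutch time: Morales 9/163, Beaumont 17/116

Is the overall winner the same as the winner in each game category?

Regular time: Morales 162/210 = 77.1%, Beaumont 124/147 = 84.4% → Beaumont
Clutch time: Morales 9/163 = 5.5%, Beaumont 17/116 = 14.7% → Beaumont
Overall: Morales 171/373 = 45.8%, Beaumont 141/263 = 53.6% → Beaumont
Beaumont wins overall and in every game group — no reversal.

Yes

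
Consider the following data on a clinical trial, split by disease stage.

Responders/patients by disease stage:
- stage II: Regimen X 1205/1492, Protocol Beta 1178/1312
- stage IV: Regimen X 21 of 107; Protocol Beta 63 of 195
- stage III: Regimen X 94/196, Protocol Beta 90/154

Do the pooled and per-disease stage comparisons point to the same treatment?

Stage II: Regimen X 1205/1492 = 80.8%, Protocol Beta 1178/1312 = 89.8% → Protocol Beta
Stage IV: Regimen X 21/107 = 19.6%, Protocol Beta 63/195 = 32.3% → Protocol Beta
Stage III: Regimen X 94/196 = 48.0%, Protocol Beta 90/154 = 58.4% → Protocol Beta
Overall: Regimen X 1320/1795 = 73.5%, Protocol Beta 1331/1661 = 80.1% → Protocol Beta
Protocol Beta wins overall and in every disease group — no reversal.

Yes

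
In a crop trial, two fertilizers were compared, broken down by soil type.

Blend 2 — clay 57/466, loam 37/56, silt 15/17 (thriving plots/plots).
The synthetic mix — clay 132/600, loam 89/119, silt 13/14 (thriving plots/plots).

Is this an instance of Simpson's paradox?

Clay: Blend 2 57/466 = 12.2%, the synthetic mix 132/600 = 22.0% → the synthetic mix
Loam: Blend 2 37/56 = 66.1%, the synthetic mix 89/119 = 74.8% → the synthetic mix
Silt: Blend 2 15/17 = 88.2%, the synthetic mix 13/14 = 92.9% → the synthetic mix
Overall: Blend 2 109/539 = 20.2%, the synthetic mix 234/733 = 31.9% → the synthetic mix
The synthetic mix wins overall and in every soil group — no reversal.

No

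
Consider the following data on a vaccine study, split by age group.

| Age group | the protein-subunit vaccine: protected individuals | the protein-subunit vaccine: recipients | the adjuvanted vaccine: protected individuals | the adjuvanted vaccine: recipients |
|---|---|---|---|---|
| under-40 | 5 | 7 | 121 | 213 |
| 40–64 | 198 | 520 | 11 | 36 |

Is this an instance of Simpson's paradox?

Yes

Under-40: the protein-subunit vaccine 5/7 = 71.4%, the adjuvanted vaccine 121/213 = 56.8% → the protein-subunit vaccine
40–64: the protein-subunit vaccine 198/520 = 38.1%, the adjuvanted vaccine 11/36 = 30.6% → the protein-subunit vaccine
Overall: the protein-subunit vaccine 203/527 = 38.5%, the adjuvanted vaccine 132/249 = 53.0% → the adjuvanted vaccine
The protein-subunit vaccine wins each age group but the adjuvanted vaccine wins overall — the comparison reverses. The protein-subunit vaccine's recipients skew toward 40–64, which has a lower base rate.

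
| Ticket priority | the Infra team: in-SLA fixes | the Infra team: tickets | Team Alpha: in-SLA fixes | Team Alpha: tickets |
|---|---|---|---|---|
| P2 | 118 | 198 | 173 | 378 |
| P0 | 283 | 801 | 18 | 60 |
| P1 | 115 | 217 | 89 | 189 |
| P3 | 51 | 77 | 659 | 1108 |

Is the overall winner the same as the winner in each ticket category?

P2: the Infra team 118/198 = 59.6%, Team Alpha 173/378 = 45.8% → the Infra team
P0: the Infra team 283/801 = 35.3%, Team Alpha 18/60 = 30.0% → the Infra team
P1: the Infra team 115/217 = 53.0%, Team Alpha 89/189 = 47.1% → the Infra team
P3: the Infra team 51/77 = 66.2%, Team Alpha 659/1108 = 59.5% → the Infra team
Overall: the Infra team 567/1293 = 43.9%, Team Alpha 939/1735 = 54.1% → Team Alpha
The Infra team wins each ticket group but Team Alpha wins overall — the comparison reverses. The Infra team's tickets skew toward P0, which has a lower base rate.

No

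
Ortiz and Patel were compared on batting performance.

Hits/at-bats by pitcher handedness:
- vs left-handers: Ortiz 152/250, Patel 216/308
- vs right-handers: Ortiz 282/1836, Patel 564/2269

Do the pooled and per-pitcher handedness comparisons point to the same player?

Yes

Vs left-handers: Ortiz 152/250 = 60.8%, Patel 216/308 = 70.1% → Patel
Vs right-handers: Ortiz 282/1836 = 15.4%, Patel 564/2269 = 24.9% → Patel
Overall: Ortiz 434/2086 = 20.8%, Patel 780/2577 = 30.3% → Patel
Patel wins overall and in every pitcher group — no reversal.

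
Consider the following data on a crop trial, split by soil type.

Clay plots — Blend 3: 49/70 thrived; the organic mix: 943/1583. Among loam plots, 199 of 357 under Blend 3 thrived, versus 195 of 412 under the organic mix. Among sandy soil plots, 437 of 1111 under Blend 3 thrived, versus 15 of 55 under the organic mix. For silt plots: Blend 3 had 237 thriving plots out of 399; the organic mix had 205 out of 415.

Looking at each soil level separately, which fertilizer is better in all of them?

Clay: Blend 3 49/70 = 70.0%, the organic mix 943/1583 = 59.6% → Blend 3
Loam: Blend 3 199/357 = 55.7%, the organic mix 195/412 = 47.3% → Blend 3
Sandy soil: Blend 3 437/1111 = 39.3%, the organic mix 15/55 = 27.3% → Blend 3
Silt: Blend 3 237/399 = 59.4%, the organic mix 205/415 = 49.4% → Blend 3
Blend 3 has the higher rate in all 4 groups.

Blend 3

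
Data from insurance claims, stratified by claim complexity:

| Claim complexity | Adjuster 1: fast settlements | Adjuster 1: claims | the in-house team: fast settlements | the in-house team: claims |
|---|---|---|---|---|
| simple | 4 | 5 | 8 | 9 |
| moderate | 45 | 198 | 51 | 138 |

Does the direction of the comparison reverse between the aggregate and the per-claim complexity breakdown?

Simple: Adjuster 1 4/5 = 80.0%, the in-house team 8/9 = 88.9% → the in-house team
Moderate: Adjuster 1 45/198 = 22.7%, the in-house team 51/138 = 37.0% → the in-house team
Overall: Adjuster 1 49/203 = 24.1%, the in-house team 59/147 = 40.1% → the in-house team
The in-house team wins overall and in every claim group — no reversal.

No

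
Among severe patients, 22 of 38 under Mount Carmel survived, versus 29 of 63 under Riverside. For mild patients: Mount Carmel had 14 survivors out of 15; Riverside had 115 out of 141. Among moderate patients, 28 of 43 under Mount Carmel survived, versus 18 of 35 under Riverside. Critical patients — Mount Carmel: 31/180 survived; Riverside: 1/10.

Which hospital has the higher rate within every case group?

Mount Carmel

Severe: Mount Carmel 22/38 = 57.9%, Riverside 29/63 = 46.0% → Mount Carmel
Mild: Mount Carmel 14/15 = 93.3%, Riverside 115/141 = 81.6% → Mount Carmel
Moderate: Mount Carmel 28/43 = 65.1%, Riverside 18/35 = 51.4% → Mount Carmel
Critical: Mount Carmel 31/180 = 17.2%, Riverside 1/10 = 10.0% → Mount Carmel
Mount Carmel has the higher rate in all 4 groups.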